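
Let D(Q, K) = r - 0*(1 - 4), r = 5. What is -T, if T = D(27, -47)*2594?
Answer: -12970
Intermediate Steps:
D(Q, K) = 5 (D(Q, K) = 5 - 0*(1 - 4) = 5 - 0*(-3) = 5 - 1*0 = 5 + 0 = 5)
T = 12970 (T = 5*2594 = 12970)
-T = -1*12970 = -12970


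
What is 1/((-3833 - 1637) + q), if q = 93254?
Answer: 1/87784 ≈ 1.1392e-5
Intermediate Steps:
1/((-3833 - 1637) + q) = 1/((-3833 - 1637) + 93254) = 1/(-5470 + 93254) = 1/87784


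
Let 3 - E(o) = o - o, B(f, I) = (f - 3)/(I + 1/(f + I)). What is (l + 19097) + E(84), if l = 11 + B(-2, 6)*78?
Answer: 95243/5 ≈ 19049.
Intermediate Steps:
B(f, I) = (-3 + f)/(I + 1/(I + f))
l = -257/5 (l = 11 + (((-2)² - 3*6 - 3*(-2) + 6*(-2))/(1 + 6² + 6*(-2)))*78 = 11 + ((4 - 18 + 6 - 12)/(1 + 36 - 12))*78 = 11 + (-20/25)*78 = 11 + ((1/25)*(-20))*78 = 11 - ⅘*78 = 11 - 312/5 = -257/5 ≈ -51.400)
E(o) = 3 (E(o) = 3 - (o - o) = 3 - 1*0 = 3 + 0 = 3)
(l + 19097) + E(84) = (-257/5 + 19097) + 3 = 95228/5 + 3 = 95243/5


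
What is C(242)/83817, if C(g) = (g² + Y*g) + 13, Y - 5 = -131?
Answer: 28085/83817 ≈ 0.33508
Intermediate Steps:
Y = -126 (Y = 5 - 131 = -126)
C(g) = 13 + g² - 126*g (C(g) = (g² - 126*g) + 13 = 13 + g² - 126*g)
C(242)/83817 = (13 + 242² - 126*242)/83817 = (13 + 58564 - 30492)*(1/83817) = 28085*(1/83817) = 28085/83817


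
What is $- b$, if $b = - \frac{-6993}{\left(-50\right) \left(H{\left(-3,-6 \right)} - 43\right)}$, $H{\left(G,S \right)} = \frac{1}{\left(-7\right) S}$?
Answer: $- \frac{146853}{45125} \approx -3.2544$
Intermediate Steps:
$H{\left(G,S \right)} = - \frac{1}{7 S}$
$b = \frac{146853}{45125}$ ($b = - \frac{-6993}{\left(-50\right) \left(- \frac{1}{7 \left(-6\right)} - 43\right)} = - \frac{-6993}{\left(-50\right) \left(\left(- \frac{1}{7}\right) \left(- \frac{1}{6}\right) - 43\right)} = - \frac{-6993}{\left(-50\right) \left(\frac{1}{42} - 43\right)} = - \frac{-6993}{\left(-50\right) \left(- \frac{1805}{42}\right)} = - \frac{-6993}{\frac{45125}{21}} = - \frac{\left(-6993\right) 21}{45125} = \left(-1\right) \left(- \frac{146853}{45125}\right) = \frac{146853}{45125} \approx 3.2544$)
$- b = \left(-1\right) \frac{146853}{45125} = - \frac{146853}{45125}$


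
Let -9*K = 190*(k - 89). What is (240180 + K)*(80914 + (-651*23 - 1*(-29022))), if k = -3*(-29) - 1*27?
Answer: 205797166190/9 ≈ 2.2866e+10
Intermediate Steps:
k = 60 (k = 87 - 27 = 60)
K = 5510/9 (K = -190*(60 - 89)/9 = -190*(-29)/9 = -⅑*(-5510) = 5510/9 ≈ 612.22)
(240180 + K)*(80914 + (-651*23 - 1*(-29022))) = (240180 + 5510/9)*(80914 + (-651*23 - 1*(-29022))) = 2167130*(80914 + (-14973 + 29022))/9 = 2167130*(80914 + 14049)/9 = (2167130/9)*94963 = 205797166190/9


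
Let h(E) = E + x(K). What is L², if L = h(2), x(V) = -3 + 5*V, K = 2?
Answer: 81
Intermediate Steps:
h(E) = 7 + E (h(E) = E + (-3 + 5*2) = E + (-3 + 10) = E + 7 = 7 + E)
L = 9 (L = 7 + 2 = 9)
L² = 9² = 81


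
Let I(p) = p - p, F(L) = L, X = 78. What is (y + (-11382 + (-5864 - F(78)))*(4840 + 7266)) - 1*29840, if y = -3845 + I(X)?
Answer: -209758029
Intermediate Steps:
I(p) = 0
y = -3845 (y = -3845 + 0 = -3845)
(y + (-11382 + (-5864 - F(78)))*(4840 + 7266)) - 1*29840 = (-3845 + (-11382 + (-5864 - 1*78))*(4840 + 7266)) - 1*29840 = (-3845 + (-11382 + (-5864 - 78))*12106) - 29840 = (-3845 + (-11382 - 5942)*12106) - 29840 = (-3845 - 17324*12106) - 29840 = (-3845 - 209724344) - 29840 = -209728189 - 29840 = -209758029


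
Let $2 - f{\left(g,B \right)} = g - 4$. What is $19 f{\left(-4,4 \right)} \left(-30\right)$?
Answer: $-5700$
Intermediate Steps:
$f{\left(g,B \right)} = 6 - g$ ($f{\left(g,B \right)} = 2 - \left(g - 4\right) = 2 - \left(-4 + g\right) = 6 - g$)
$19 f{\left(-4,4 \right)} \left(-30\right) = 19 \left(6 - -4\right) \left(-30\right) = 19 \left(6 + 4\right) \left(-30\right) = 19 \cdot 10 \left(-30\right) = 190 \left(-30\right) = -5700$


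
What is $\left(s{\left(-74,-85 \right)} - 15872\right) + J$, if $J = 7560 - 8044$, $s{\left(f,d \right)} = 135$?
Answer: $-16221$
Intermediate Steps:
$J = -484$ ($J = 7560 - 8044 = -484$)
$\left(s{\left(-74,-85 \right)} - 15872\right) + J = \left(135 - 15872\right) - 484 = -15737 - 484 = -16221$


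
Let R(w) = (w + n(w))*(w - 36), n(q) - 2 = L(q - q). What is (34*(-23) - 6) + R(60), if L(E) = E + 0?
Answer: 700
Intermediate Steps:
L(E) = E
n(q) = 2 (n(q) = 2 + (q - q) = 2 + 0 = 2)
R(w) = (-36 + w)*(2 + w) (R(w) = (w + 2)*(w - 36) = (2 + w)*(-36 + w) = (-36 + w)*(2 + w))
(34*(-23) - 6) + R(60) = (34*(-23) - 6) + (-72 + 60² - 34*60) = (-782 - 6) + (-72 + 3600 - 2040) = -788 + 1488 = 700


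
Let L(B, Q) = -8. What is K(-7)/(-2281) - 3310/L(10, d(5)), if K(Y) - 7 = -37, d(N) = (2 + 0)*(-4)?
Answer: 3775175/9124 ≈ 413.76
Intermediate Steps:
d(N) = -8 (d(N) = 2*(-4) = -8)
K(Y) = -30 (K(Y) = 7 - 37 = -30)
K(-7)/(-2281) - 3310/L(10, d(5)) = -30/(-2281) - 3310/(-8) = -30*(-1/2281) - 3310*(-⅛) = 30/2281 + 1655/4 = 3775175/9124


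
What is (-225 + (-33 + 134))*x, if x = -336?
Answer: 41664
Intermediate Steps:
(-225 + (-33 + 134))*x = (-225 + (-33 + 134))*(-336) = (-225 + 101)*(-336) = -124*(-336) = 41664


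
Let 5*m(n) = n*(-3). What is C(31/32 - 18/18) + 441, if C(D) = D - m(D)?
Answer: 8819/20 ≈ 440.95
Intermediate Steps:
m(n) = -3*n/5 (m(n) = (n*(-3))/5 = (-3*n)/5 = -3*n/5)
C(D) = 8*D/5 (C(D) = D - (-3)*D/5 = D + 3*D/5 = 8*D/5)
C(31/32 - 18/18) + 441 = 8*(31/32 - 18/18)/5 + 441 = 8*(31*(1/32) - 18*1/18)/5 + 441 = 8*(31/32 - 1)/5 + 441 = (8/5)*(-1/32) + 441 = -1/20 + 441 = 8819/20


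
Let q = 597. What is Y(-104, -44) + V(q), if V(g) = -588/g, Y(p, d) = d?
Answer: -8952/199 ≈ -44.985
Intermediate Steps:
Y(-104, -44) + V(q) = -44 - 588/597 = -44 - 588*1/597 = -44 - 196/199 = -8952/199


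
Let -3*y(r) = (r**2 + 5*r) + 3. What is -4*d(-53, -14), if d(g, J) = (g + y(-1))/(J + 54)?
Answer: 79/15 ≈ 5.2667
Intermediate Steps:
y(r) = -1 - 5*r/3 - r**2/3 (y(r) = -((r**2 + 5*r) + 3)/3 = -(3 + r**2 + 5*r)/3 = -1 - 5*r/3 - r**2/3)
d(g, J) = (1/3 + g)/(54 + J) (d(g, J) = (g + (-1 - 5/3*(-1) - 1/3*(-1)**2))/(J + 54) = (g + (-1 + 5/3 - 1/3*1))/(54 + J) = (g + (-1 + 5/3 - 1/3))/(54 + J) = (g + 1/3)/(54 + J) = (1/3 + g)/(54 + J))
-4*d(-53, -14) = -4*(1/3 - 53)/(54 - 14) = -4*(-158)/(40*3) = -(-158)/(10*3) = -4*(-79/60) = 79/15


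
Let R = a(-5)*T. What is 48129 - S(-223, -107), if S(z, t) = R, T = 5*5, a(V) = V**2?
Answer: 47504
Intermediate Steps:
T = 25
R = 625 (R = (-5)**2*25 = 25*25 = 625)
S(z, t) = 625
48129 - S(-223, -107) = 48129 - 1*625 = 48129 - 625 = 47504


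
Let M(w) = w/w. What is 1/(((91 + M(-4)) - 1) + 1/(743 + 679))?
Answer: 1422/129403 ≈ 0.010989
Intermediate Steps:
M(w) = 1
1/(((91 + M(-4)) - 1) + 1/(743 + 679)) = 1/(((91 + 1) - 1) + 1/(743 + 679)) = 1/((92 - 1) + 1/1422) = 1/(91 + 1/1422) = 1/(129403/1422) = 1422/129403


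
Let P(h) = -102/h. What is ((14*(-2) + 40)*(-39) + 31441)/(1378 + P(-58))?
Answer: 898217/40013 ≈ 22.448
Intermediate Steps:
((14*(-2) + 40)*(-39) + 31441)/(1378 + P(-58)) = ((14*(-2) + 40)*(-39) + 31441)/(1378 - 102/(-58)) = ((-28 + 40)*(-39) + 31441)/(1378 - 102*(-1/58)) = (12*(-39) + 31441)/(1378 + 51/29) = (-468 + 31441)/(40013/29) = 30973*(29/40013) = 898217/40013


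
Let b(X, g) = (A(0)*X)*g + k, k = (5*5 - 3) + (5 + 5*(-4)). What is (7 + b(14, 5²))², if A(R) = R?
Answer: 196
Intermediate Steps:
k = 7 (k = (25 - 3) + (5 - 20) = 22 - 15 = 7)
b(X, g) = 7 (b(X, g) = (0*X)*g + 7 = 0*g + 7 = 0 + 7 = 7)
(7 + b(14, 5²))² = (7 + 7)² = 14² = 196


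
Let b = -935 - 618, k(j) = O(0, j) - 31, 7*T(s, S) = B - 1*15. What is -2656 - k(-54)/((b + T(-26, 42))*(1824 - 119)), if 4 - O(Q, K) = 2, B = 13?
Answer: -49238163243/18538465 ≈ -2656.0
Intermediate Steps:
O(Q, K) = 2 (O(Q, K) = 4 - 1*2 = 4 - 2 = 2)
T(s, S) = -2/7 (T(s, S) = (13 - 1*15)/7 = (13 - 15)/7 = (⅐)*(-2) = -2/7)
k(j) = -29 (k(j) = 2 - 31 = -29)
b = -1553
-2656 - k(-54)/((b + T(-26, 42))*(1824 - 119)) = -2656 - (-29)/((-1553 - 2/7)*(1824 - 119)) = -2656 - (-29)/((-10873/7*1705)) = -2656 - (-29)/(-18538465/7) = -2656 - (-29)*(-7)/18538465 = -2656 - 1*203/18538465 = -2656 - 203/18538465 = -49238163243/18538465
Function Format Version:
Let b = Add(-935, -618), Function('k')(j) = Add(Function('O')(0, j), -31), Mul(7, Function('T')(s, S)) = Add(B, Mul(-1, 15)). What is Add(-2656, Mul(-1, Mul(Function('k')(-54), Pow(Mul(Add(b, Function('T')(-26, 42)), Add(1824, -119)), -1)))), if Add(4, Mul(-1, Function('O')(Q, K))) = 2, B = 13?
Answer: Rational(-49238163243, 18538465) ≈ -2656.0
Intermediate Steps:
Function('O')(Q, K) = 2 (Function('O')(Q, K) = Add(4, Mul(-1, 2)) = Add(4, -2) = 2)
Function('T')(s, S) = Rational(-2, 7) (Function('T')(s, S) = Mul(Rational(1, 7), Add(13, Mul(-1, 15))) = Mul(Rational(1, 7), Add(13, -15)) = Mul(Rational(1, 7), -2) = Rational(-2, 7))
Function('k')(j) = -29 (Function('k')(j) = Add(2, -31) = -29)
b = -1553
Add(-2656, Mul(-1, Mul(Function('k')(-54), Pow(Mul(Add(b, Function('T')(-26, 42)), Add(1824, -119)), -1)))) = Add(-2656, Mul(-1, Mul(-29, Pow(Mul(Add(-1553, Rational(-2, 7)), Add(1824, -119)), -1)))) = Add(-2656, Mul(-1, Mul(-29, Pow(Mul(Rational(-10873, 7), 1705), -1)))) = Add(-2656, Mul(-1, Mul(-29, Pow(Rational(-18538465, 7), -1)))) = Add(-2656, Mul(-1, Mul(-29, Rational(-7, 18538465)))) = Add(-2656, Mul(-1, Rational(203, 18538465))) = Add(-2656, Rational(-203, 18538465)) = Rational(-49238163243, 18538465)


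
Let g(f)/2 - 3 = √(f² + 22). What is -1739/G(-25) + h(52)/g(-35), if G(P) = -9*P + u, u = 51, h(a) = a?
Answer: -1087205/170844 + 13*√1247/619 ≈ -5.6221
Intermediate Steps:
G(P) = 51 - 9*P (G(P) = -9*P + 51 = 51 - 9*P)
g(f) = 6 + 2*√(22 + f²) (g(f) = 6 + 2*√(f² + 22) = 6 + 2*√(22 + f²))
-1739/G(-25) + h(52)/g(-35) = -1739/(51 - 9*(-25)) + 52/(6 + 2*√(22 + (-35)²)) = -1739/(51 + 225) + 52/(6 + 2*√(22 + 1225)) = -1739/276 + 52/(6 + 2*√1247)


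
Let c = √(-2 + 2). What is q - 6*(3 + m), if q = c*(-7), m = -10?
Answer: 42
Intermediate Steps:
c = 0 (c = √0 = 0)
q = 0 (q = 0*(-7) = 0)
q - 6*(3 + m) = 0 - 6*(3 - 10) = 0 - 6*(-7) = 0 + 42 = 42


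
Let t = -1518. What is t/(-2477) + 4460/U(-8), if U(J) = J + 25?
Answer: 11073226/42109 ≈ 262.97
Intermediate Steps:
U(J) = 25 + J
t/(-2477) + 4460/U(-8) = -1518/(-2477) + 4460/(25 - 8) = -1518*(-1/2477) + 4460/17 = 1518/2477 + 4460*(1/17) = 1518/2477 + 4460/17 = 11073226/42109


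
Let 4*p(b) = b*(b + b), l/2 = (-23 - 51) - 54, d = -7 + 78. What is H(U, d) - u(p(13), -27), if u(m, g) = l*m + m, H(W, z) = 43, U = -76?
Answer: 43181/2 ≈ 21591.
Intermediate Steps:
d = 71
l = -256 (l = 2*((-23 - 51) - 54) = 2*(-74 - 54) = 2*(-128) = -256)
p(b) = b²/2 (p(b) = (b*(b + b))/4 = (b*(2*b))/4 = (2*b²)/4 = b²/2)
u(m, g) = -255*m (u(m, g) = -256*m + m = -255*m)
H(U, d) - u(p(13), -27) = 43 - (-255)*(½)*13² = 43 - (-255)*(½)*169 = 43 - (-255)*169/2 = 43 - 1*(-43095/2) = 43 + 43095/2 = 43181/2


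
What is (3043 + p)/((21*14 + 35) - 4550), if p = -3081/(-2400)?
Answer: -270603/375200 ≈ -0.72122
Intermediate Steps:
p = 1027/800 (p = -3081*(-1/2400) = 1027/800 ≈ 1.2838)
(3043 + p)/((21*14 + 35) - 4550) = (3043 + 1027/800)/((21*14 + 35) - 4550) = 2435427/(800*((294 + 35) - 4550)) = 2435427/(800*(329 - 4550)) = (2435427/800)/(-4221) = (2435427/800)*(-1/4221) = -270603/375200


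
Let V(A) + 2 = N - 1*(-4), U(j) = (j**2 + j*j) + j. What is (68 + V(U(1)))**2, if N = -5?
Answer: 4225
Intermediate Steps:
U(j) = j + 2*j**2 (U(j) = (j**2 + j**2) + j = 2*j**2 + j = j + 2*j**2)
V(A) = -3 (V(A) = -2 + (-5 - 1*(-4)) = -2 + (-5 + 4) = -2 - 1 = -3)
(68 + V(U(1)))**2 = (68 - 3)**2 = 65**2 = 4225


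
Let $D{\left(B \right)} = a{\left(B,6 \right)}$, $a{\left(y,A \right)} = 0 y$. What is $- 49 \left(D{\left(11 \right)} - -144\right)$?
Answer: $-7056$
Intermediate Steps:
$a{\left(y,A \right)} = 0$
$D{\left(B \right)} = 0$
$- 49 \left(D{\left(11 \right)} - -144\right) = - 49 \left(0 - -144\right) = - 49 \left(0 + 144\right) = \left(-49\right) 144 = -7056$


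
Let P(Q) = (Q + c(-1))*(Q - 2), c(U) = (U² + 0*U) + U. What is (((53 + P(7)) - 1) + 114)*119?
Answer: 23919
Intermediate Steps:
c(U) = U + U² (c(U) = (U² + 0) + U = U² + U = U + U²)
P(Q) = Q*(-2 + Q) (P(Q) = (Q - (1 - 1))*(Q - 2) = (Q - 1*0)*(-2 + Q) = (Q + 0)*(-2 + Q) = Q*(-2 + Q))
(((53 + P(7)) - 1) + 114)*119 = (((53 + 7*(-2 + 7)) - 1) + 114)*119 = (((53 + 7*5) - 1) + 114)*119 = (((53 + 35) - 1) + 114)*119 = ((88 - 1) + 114)*119 = (87 + 114)*119 = 201*119 = 23919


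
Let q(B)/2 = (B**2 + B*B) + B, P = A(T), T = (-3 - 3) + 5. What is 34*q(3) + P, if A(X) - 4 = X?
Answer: 1431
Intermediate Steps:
T = -1 (T = -6 + 5 = -1)
A(X) = 4 + X
P = 3 (P = 4 - 1 = 3)
q(B) = 2*B + 4*B**2 (q(B) = 2*((B**2 + B*B) + B) = 2*((B**2 + B**2) + B) = 2*(2*B**2 + B) = 2*(B + 2*B**2) = 2*B + 4*B**2)
34*q(3) + P = 34*(2*3*(1 + 2*3)) + 3 = 34*(2*3*(1 + 6)) + 3 = 34*(2*3*7) + 3 = 34*42 + 3 = 1428 + 3 = 1431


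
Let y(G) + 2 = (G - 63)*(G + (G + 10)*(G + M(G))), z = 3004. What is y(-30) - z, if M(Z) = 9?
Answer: -39276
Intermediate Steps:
y(G) = -2 + (-63 + G)*(G + (9 + G)*(10 + G)) (y(G) = -2 + (G - 63)*(G + (G + 10)*(G + 9)) = -2 + (-63 + G)*(G + (10 + G)*(9 + G)) = -2 + (-63 + G)*(G + (9 + G)*(10 + G)))
y(-30) - z = (-5672 + (-30)³ - 1170*(-30) - 43*(-30)²) - 1*3004 = (-5672 - 27000 + 35100 - 43*900) - 3004 = (-5672 - 27000 + 35100 - 38700) - 3004 = -36272 - 3004 = -39276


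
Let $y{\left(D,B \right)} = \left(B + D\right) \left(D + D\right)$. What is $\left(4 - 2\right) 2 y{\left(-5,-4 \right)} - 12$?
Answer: $348$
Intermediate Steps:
$y{\left(D,B \right)} = 2 D \left(B + D\right)$ ($y{\left(D,B \right)} = \left(B + D\right) 2 D = 2 D \left(B + D\right)$)
$\left(4 - 2\right) 2 y{\left(-5,-4 \right)} - 12 = \left(4 - 2\right) 2 \cdot 2 \left(-5\right) \left(-4 - 5\right) - 12 = 2 \cdot 2 \cdot 2 \left(-5\right) \left(-9\right) - 12 = 4 \cdot 90 - 12 = 360 - 12 = 348$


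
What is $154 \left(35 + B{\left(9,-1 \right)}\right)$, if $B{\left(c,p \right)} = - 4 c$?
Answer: $-154$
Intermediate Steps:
$154 \left(35 + B{\left(9,-1 \right)}\right) = 154 \left(35 - 36\right) = 154 \left(-1\right) = -154$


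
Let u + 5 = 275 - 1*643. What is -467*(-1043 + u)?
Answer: 661272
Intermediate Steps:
u = -373 (u = -5 + (275 - 1*643) = -5 + (275 - 643) = -5 - 368 = -373)
-467*(-1043 + u) = -467*(-1043 - 373) = -467*(-1416) = 661272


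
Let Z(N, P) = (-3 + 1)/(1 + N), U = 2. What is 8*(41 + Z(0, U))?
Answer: 312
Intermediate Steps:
Z(N, P) = -2/(1 + N)
8*(41 + Z(0, U)) = 8*(41 - 2/(1 + 0)) = 8*(41 - 2/1) = 8*(41 - 2*1) = 8*(41 - 2) = 8*39 = 312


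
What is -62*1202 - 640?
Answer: -75164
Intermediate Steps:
-62*1202 - 640 = -74524 - 640 = -75164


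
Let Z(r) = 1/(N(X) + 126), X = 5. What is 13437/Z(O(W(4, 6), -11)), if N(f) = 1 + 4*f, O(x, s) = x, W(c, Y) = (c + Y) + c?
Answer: 1975239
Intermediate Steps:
W(c, Y) = Y + 2*c (W(c, Y) = (Y + c) + c = Y + 2*c)
Z(r) = 1/147 (Z(r) = 1/((1 + 4*5) + 126) = 1/((1 + 20) + 126) = 1/(21 + 126) = 1/147)
13437/Z(O(W(4, 6), -11)) = 13437/(1/147) = 13437*147 = 1975239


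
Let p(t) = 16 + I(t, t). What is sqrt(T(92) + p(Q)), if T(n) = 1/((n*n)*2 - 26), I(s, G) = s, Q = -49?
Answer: I*sqrt(1047482670)/5634 ≈ 5.7446*I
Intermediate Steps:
p(t) = 16 + t
T(n) = 1/(-26 + 2*n**2) (T(n) = 1/(n**2*2 - 26) = 1/(2*n**2 - 26) = 1/(-26 + 2*n**2))
sqrt(T(92) + p(Q)) = sqrt(1/(2*(-13 + 92**2)) + (16 - 49)) = sqrt(1/(2*(-13 + 8464)) - 33) = sqrt((1/2)/8451 - 33) = sqrt((1/2)*(1/8451) - 33) = sqrt(1/16902 - 33) = sqrt(-557765/16902) = I*sqrt(1047482670)/5634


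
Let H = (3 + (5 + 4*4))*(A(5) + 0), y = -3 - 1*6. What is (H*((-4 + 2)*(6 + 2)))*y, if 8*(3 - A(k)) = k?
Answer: 8208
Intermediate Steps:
A(k) = 3 - k/8
y = -9 (y = -3 - 6 = -9)
H = 57 (H = (3 + (5 + 4*4))*((3 - 1/8*5) + 0) = (3 + (5 + 16))*((3 - 5/8) + 0) = (3 + 21)*(19/8 + 0) = 24*(19/8) = 57)
(H*((-4 + 2)*(6 + 2)))*y = (57*((-4 + 2)*(6 + 2)))*(-9) = (57*(-2*8))*(-9) = (57*(-16))*(-9) = -912*(-9) = 8208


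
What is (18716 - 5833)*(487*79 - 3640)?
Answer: 448753539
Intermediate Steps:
(18716 - 5833)*(487*79 - 3640) = 12883*(38473 - 3640) = 12883*34833 = 448753539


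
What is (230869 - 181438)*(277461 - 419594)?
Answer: -7025776323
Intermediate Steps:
(230869 - 181438)*(277461 - 419594) = 49431*(-142133) = -7025776323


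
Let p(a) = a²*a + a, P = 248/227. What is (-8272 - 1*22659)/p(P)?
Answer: -361802474273/28032184 ≈ -12907.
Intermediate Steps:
P = 248/227 (P = 248*(1/227) = 248/227 ≈ 1.0925)
p(a) = a + a³ (p(a) = a³ + a = a + a³)
(-8272 - 1*22659)/p(P) = (-8272 - 1*22659)/(248/227 + (248/227)³) = (-8272 - 22659)/(248/227 + 15252992/11697083) = -30931/28032184/11697083 = -30931*11697083/28032184 = -361802474273/28032184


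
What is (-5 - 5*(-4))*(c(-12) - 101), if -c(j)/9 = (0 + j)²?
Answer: -20955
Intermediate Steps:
c(j) = -9*j² (c(j) = -9*(0 + j)² = -9*j²)
(-5 - 5*(-4))*(c(-12) - 101) = (-5 - 5*(-4))*(-9*(-12)² - 101) = (-5 + 20)*(-9*144 - 101) = 15*(-1296 - 101) = 15*(-1397) = -20955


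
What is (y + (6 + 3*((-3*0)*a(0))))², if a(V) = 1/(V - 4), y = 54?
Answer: 3600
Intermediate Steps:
a(V) = 1/(-4 + V)
(y + (6 + 3*((-3*0)*a(0))))² = (54 + (6 + 3*((-3*0)/(-4 + 0))))² = (54 + (6 + 3*(0/(-4))))² = (54 + (6 + 3*(0*(-¼))))² = (54 + (6 + 3*0))² = (54 + (6 + 0))² = (54 + 6)² = 60² = 3600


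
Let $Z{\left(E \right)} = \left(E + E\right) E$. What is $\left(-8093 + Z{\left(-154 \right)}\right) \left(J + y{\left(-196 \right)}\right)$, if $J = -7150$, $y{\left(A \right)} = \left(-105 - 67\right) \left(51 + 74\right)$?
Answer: $-1127062350$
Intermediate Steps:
$y{\left(A \right)} = -21500$ ($y{\left(A \right)} = \left(-172\right) 125 = -21500$)
$Z{\left(E \right)} = 2 E^{2}$ ($Z{\left(E \right)} = 2 E E = 2 E^{2}$)
$\left(-8093 + Z{\left(-154 \right)}\right) \left(J + y{\left(-196 \right)}\right) = \left(-8093 + 2 \left(-154\right)^{2}\right) \left(-7150 - 21500\right) = \left(-8093 + 2 \cdot 23716\right) \left(-28650\right) = \left(-8093 + 47432\right) \left(-28650\right) = 39339 \left(-28650\right) = -1127062350$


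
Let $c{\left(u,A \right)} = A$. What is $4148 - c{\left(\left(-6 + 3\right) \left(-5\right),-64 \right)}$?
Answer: $4212$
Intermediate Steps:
$4148 - c{\left(\left(-6 + 3\right) \left(-5\right),-64 \right)} = 4148 - -64 = 4148 + 64 = 4212$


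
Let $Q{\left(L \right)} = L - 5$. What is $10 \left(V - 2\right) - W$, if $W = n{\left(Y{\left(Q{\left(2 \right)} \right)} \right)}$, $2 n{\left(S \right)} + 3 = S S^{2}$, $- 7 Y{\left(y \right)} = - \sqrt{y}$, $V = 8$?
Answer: $\frac{123}{2} + \frac{3 i \sqrt{3}}{686} \approx 61.5 + 0.0075746 i$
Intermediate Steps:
$Q{\left(L \right)} = -5 + L$
$Y{\left(y \right)} = \frac{\sqrt{y}}{7}$ ($Y{\left(y \right)} = - \frac{\left(-1\right) \sqrt{y}}{7} = \frac{\sqrt{y}}{7}$)
$n{\left(S \right)} = - \frac{3}{2} + \frac{S^{3}}{2}$ ($n{\left(S \right)} = - \frac{3}{2} + \frac{S S^{2}}{2} = - \frac{3}{2} + \frac{S^{3}}{2}$)
$W = - \frac{3}{2} - \frac{3 i \sqrt{3}}{686}$ ($W = - \frac{3}{2} + \frac{\left(\frac{\sqrt{-5 + 2}}{7}\right)^{3}}{2} = - \frac{3}{2} + \frac{\left(\frac{\sqrt{-3}}{7}\right)^{3}}{2} = - \frac{3}{2} + \frac{\left(\frac{i \sqrt{3}}{7}\right)^{3}}{2} = - \frac{3}{2} + \frac{\left(- \frac{3}{343}\right) i \sqrt{3}}{2} = - \frac{3}{2} - \frac{3 i \sqrt{3}}{686} \approx -1.5 - 0.0075746 i$)
$10 \left(V - 2\right) - W = 10 \left(8 - 2\right) - \left(- \frac{3}{2} - \frac{3 i \sqrt{3}}{686}\right) = 10 \cdot 6 + \left(\frac{3}{2} + \frac{3 i \sqrt{3}}{686}\right) = 60 + \left(\frac{3}{2} + \frac{3 i \sqrt{3}}{686}\right) = \frac{123}{2} + \frac{3 i \sqrt{3}}{686}$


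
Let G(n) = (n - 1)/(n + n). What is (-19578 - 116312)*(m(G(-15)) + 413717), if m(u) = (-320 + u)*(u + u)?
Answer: -2527816349234/45 ≈ -5.6174e+10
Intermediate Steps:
G(n) = (-1 + n)/(2*n) (G(n) = (-1 + n)/((2*n)) = (-1 + n)*(1/(2*n)) = (-1 + n)/(2*n))
m(u) = 2*u*(-320 + u) (m(u) = (-320 + u)*(2*u) = 2*u*(-320 + u))
(-19578 - 116312)*(m(G(-15)) + 413717) = (-19578 - 116312)*(2*((½)*(-1 - 15)/(-15))*(-320 + (½)*(-1 - 15)/(-15)) + 413717) = -135890*(2*((½)*(-1/15)*(-16))*(-320 + (½)*(-1/15)*(-16)) + 413717) = -135890*(2*(8/15)*(-320 + 8/15) + 413717) = -135890*(2*(8/15)*(-4792/15) + 413717) = -135890*(-76672/225 + 413717) = -135890*93009653/225 = -2527816349234/45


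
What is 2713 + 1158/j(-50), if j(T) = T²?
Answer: 3391829/1250 ≈ 2713.5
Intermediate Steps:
2713 + 1158/j(-50) = 2713 + 1158/((-50)²) = 2713 + 1158/2500 = 2713 + 1158*(1/2500) = 2713 + 579/1250 = 3391829/1250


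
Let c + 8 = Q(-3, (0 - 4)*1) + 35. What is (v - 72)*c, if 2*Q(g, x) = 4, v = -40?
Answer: -3248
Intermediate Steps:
Q(g, x) = 2 (Q(g, x) = (½)*4 = 2)
c = 29 (c = -8 + (2 + 35) = -8 + 37 = 29)
(v - 72)*c = (-40 - 72)*29 = -112*29 = -3248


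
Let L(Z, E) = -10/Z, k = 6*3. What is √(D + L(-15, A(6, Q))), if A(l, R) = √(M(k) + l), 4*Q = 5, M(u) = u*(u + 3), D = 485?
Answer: √4371/3 ≈ 22.038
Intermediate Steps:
k = 18
M(u) = u*(3 + u)
Q = 5/4 (Q = (¼)*5 = 5/4 ≈ 1.2500)
A(l, R) = √(378 + l) (A(l, R) = √(18*(3 + 18) + l) = √(18*21 + l) = √(378 + l))
√(D + L(-15, A(6, Q))) = √(485 - 10/(-15)) = √(485 - 10*(-1/15)) = √(485 + ⅔) = √(1457/3) = √4371/3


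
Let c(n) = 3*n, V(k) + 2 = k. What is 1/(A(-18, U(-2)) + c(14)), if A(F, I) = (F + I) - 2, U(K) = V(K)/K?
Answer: 1/24 ≈ 0.041667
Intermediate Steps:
V(k) = -2 + k
U(K) = (-2 + K)/K
A(F, I) = -2 + F + I
1/(A(-18, U(-2)) + c(14)) = 1/((-2 - 18 + (-2 - 2)/(-2)) + 3*14) = 1/((-2 - 18 - ½*(-4)) + 42) = 1/((-2 - 18 + 2) + 42) = 1/(-18 + 42) = 1/24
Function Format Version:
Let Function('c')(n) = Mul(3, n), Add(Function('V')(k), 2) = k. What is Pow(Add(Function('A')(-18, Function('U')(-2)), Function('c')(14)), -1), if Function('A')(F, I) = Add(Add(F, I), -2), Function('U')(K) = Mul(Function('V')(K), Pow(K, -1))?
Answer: Rational(1, 24) ≈ 0.041667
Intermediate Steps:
Function('V')(k) = Add(-2, k)
Function('U')(K) = Mul(Pow(K, -1), Add(-2, K)) (Function('U')(K) = Mul(Add(-2, K), Pow(K, -1)) = Mul(Pow(K, -1), Add(-2, K)))
Function('A')(F, I) = Add(-2, F, I)
Pow(Add(Function('A')(-18, Function('U')(-2)), Function('c')(14)), -1) = Pow(Add(Add(-2, -18, Mul(Pow(-2, -1), Add(-2, -2))), Mul(3, 14)), -1) = Pow(Add(Add(-2, -18, Mul(Rational(-1, 2), -4)), 42), -1) = Pow(Add(Add(-2, -18, 2), 42), -1) = Pow(Add(-18, 42), -1) = Pow(24, -1) = Rational(1, 24)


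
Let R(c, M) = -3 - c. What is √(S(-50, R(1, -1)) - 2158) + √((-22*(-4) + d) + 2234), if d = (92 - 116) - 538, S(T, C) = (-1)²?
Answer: 4*√110 + I*√2157 ≈ 41.952 + 46.444*I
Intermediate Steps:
S(T, C) = 1
d = -562 (d = -24 - 538 = -562)
√(S(-50, R(1, -1)) - 2158) + √((-22*(-4) + d) + 2234) = √(1 - 2158) + √((-22*(-4) - 562) + 2234) = √(-2157) + √((88 - 562) + 2234) = I*√2157 + √(-474 + 2234) = I*√2157 + √1760 = I*√2157 + 4*√110 = 4*√110 + I*√2157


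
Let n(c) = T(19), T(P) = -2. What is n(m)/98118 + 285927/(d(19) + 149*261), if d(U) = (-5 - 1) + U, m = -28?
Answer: 14027253791/1908493218 ≈ 7.3499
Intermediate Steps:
n(c) = -2
d(U) = -6 + U
n(m)/98118 + 285927/(d(19) + 149*261) = -2/98118 + 285927/((-6 + 19) + 149*261) = -2*1/98118 + 285927/(13 + 38889) = -1/49059 + 285927/38902 = 14027253791/1908493218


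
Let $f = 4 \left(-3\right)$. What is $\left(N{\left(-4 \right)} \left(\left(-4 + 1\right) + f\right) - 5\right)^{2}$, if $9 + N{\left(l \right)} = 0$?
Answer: $16900$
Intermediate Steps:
$N{\left(l \right)} = -9$ ($N{\left(l \right)} = -9 + 0 = -9$)
$f = -12$
$\left(N{\left(-4 \right)} \left(\left(-4 + 1\right) + f\right) - 5\right)^{2} = \left(- 9 \left(\left(-4 + 1\right) - 12\right) - 5\right)^{2} = \left(- 9 \left(-3 - 12\right) - 5\right)^{2} = \left(\left(-9\right) \left(-15\right) - 5\right)^{2} = \left(135 - 5\right)^{2} = 130^{2} = 16900$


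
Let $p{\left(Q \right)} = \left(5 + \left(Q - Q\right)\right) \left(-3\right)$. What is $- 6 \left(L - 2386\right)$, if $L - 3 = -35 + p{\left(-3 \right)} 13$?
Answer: $15678$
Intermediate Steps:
$p{\left(Q \right)} = -15$ ($p{\left(Q \right)} = \left(5 + 0\right) \left(-3\right) = 5 \left(-3\right) = -15$)
$L = -227$ ($L = 3 - 230 = -227$)
$- 6 \left(L - 2386\right) = - 6 \left(-227 - 2386\right) = \left(-6\right) \left(-2613\right) = 15678$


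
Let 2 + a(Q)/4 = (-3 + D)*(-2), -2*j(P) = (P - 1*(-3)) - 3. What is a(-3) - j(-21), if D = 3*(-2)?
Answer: 107/2 ≈ 53.500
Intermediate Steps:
D = -6
j(P) = -P/2 (j(P) = -((P - 1*(-3)) - 3)/2 = -((P + 3) - 3)/2 = -((3 + P) - 3)/2 = -P/2)
a(Q) = 64 (a(Q) = -8 + 4*((-3 - 6)*(-2)) = -8 + 4*(-9*(-2)) = -8 + 4*18 = -8 + 72 = 64)
a(-3) - j(-21) = 64 - (-1)*(-21)/2 = 64 - 1*21/2 = 64 - 21/2 = 107/2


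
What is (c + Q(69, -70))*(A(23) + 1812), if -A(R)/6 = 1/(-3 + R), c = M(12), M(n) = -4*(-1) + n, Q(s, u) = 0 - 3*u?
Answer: 2047221/5 ≈ 4.0944e+5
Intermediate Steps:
Q(s, u) = -3*u
M(n) = 4 + n
c = 16 (c = 4 + 12 = 16)
A(R) = -6/(-3 + R)
(c + Q(69, -70))*(A(23) + 1812) = (16 - 3*(-70))*(-6/(-3 + 23) + 1812) = (16 + 210)*(-6/20 + 1812) = 226*(-6*1/20 + 1812) = 226*(-3/10 + 1812) = 226*(18117/10) = 2047221/5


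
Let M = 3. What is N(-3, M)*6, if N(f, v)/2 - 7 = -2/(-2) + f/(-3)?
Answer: 108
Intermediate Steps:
N(f, v) = 16 - 2*f/3 (N(f, v) = 14 + 2*(-2/(-2) + f/(-3)) = 14 + 2*(-2*(-½) + f*(-⅓)) = 14 + 2*(1 - f/3) = 14 + (2 - 2*f/3) = 16 - 2*f/3)
N(-3, M)*6 = (16 - ⅔*(-3))*6 = (16 + 2)*6 = 18*6 = 108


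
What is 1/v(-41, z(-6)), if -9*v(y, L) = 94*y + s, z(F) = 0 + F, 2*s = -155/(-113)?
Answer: 226/96761 ≈ 0.0023357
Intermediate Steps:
s = 155/226 (s = (-155/(-113))/2 = (-155*(-1/113))/2 = (½)*(155/113) = 155/226 ≈ 0.68584)
z(F) = F
v(y, L) = -155/2034 - 94*y/9 (v(y, L) = -(94*y + 155/226)/9 = -(155/226 + 94*y)/9 = -155/2034 - 94*y/9)
1/v(-41, z(-6)) = 1/(-155/2034 - 94/9*(-41)) = 1/(-155/2034 + 3854/9) = 1/(96761/226) = 226/96761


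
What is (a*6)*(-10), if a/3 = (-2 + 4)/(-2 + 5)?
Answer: -120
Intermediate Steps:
a = 2 (a = 3*((-2 + 4)/(-2 + 5)) = 3*(2/3) = 2)
(a*6)*(-10) = (2*6)*(-10) = 12*(-10) = -120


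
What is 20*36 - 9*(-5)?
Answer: 765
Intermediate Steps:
20*36 - 9*(-5) = 720 + 45 = 765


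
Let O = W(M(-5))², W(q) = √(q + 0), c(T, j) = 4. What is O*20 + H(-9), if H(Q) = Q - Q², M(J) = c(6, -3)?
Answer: -10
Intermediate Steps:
M(J) = 4
W(q) = √q
O = 4 (O = (√4)² = 2² = 4)
O*20 + H(-9) = 4*20 - 9*(1 - 1*(-9)) = 80 - 9*(1 + 9) = 80 - 9*10 = 80 - 90 = -10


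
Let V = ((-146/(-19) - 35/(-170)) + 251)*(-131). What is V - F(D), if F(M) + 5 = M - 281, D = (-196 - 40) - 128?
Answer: -21488933/646 ≈ -33265.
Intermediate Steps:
D = -364 (D = -236 - 128 = -364)
F(M) = -286 + M (F(M) = -5 + (M - 281) = -5 + (-281 + M) = -286 + M)
V = -21908833/646 (V = ((-146*(-1/19) - 35*(-1/170)) + 251)*(-131) = ((146/19 + 7/34) + 251)*(-131) = (5097/646 + 251)*(-131) = (167243/646)*(-131) = -21908833/646 ≈ -33915.)
V - F(D) = -21908833/646 - (-286 - 364) = -21908833/646 - 1*(-650) = -21908833/646 + 650 = -21488933/646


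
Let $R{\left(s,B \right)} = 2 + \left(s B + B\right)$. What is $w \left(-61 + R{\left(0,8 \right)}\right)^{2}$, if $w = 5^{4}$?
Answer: $1625625$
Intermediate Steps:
$R{\left(s,B \right)} = 2 + B + B s$ ($R{\left(s,B \right)} = 2 + \left(B s + B\right) = 2 + \left(B + B s\right) = 2 + B + B s$)
$w = 625$
$w \left(-61 + R{\left(0,8 \right)}\right)^{2} = 625 \left(-61 + \left(2 + 8 + 8 \cdot 0\right)\right)^{2} = 625 \left(-61 + \left(2 + 8 + 0\right)\right)^{2} = 625 \left(-61 + 10\right)^{2} = 625 \left(-51\right)^{2} = 625 \cdot 2601 = 1625625$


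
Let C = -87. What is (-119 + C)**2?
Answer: 42436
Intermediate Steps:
(-119 + C)**2 = (-119 - 87)**2 = (-206)**2 = 42436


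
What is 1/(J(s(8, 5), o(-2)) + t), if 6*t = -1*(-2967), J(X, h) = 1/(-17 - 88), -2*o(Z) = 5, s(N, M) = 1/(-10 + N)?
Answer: 210/103843 ≈ 0.0020223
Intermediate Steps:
o(Z) = -5/2 (o(Z) = -½*5 = -5/2)
J(X, h) = -1/105 (J(X, h) = 1/(-105) = -1/105)
t = 989/2 (t = (-1*(-2967))/6 = (⅙)*2967 = 989/2 ≈ 494.50)
1/(J(s(8, 5), o(-2)) + t) = 1/(-1/105 + 989/2) = 1/(103843/210) = 210/103843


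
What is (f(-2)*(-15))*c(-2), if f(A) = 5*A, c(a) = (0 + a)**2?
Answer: 600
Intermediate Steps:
c(a) = a**2
(f(-2)*(-15))*c(-2) = ((5*(-2))*(-15))*(-2)**2 = -10*(-15)*4 = 150*4 = 600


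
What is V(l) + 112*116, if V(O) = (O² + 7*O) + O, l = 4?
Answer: 13040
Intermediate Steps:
V(O) = O² + 8*O
V(l) + 112*116 = 4*(8 + 4) + 112*116 = 4*12 + 12992 = 48 + 12992 = 13040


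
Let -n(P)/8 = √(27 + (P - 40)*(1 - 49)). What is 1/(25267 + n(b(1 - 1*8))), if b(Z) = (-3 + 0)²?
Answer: 25267/638324329 + 8*√1515/638324329 ≈ 4.0071e-5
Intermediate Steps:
b(Z) = 9 (b(Z) = (-3)² = 9)
n(P) = -8*√(1947 - 48*P) (n(P) = -8*√(27 + (P - 40)*(1 - 49)) = -8*√(27 + (-40 + P)*(-48)) = -8*√(27 + (1920 - 48*P)) = -8*√(1947 - 48*P))
1/(25267 + n(b(1 - 1*8))) = 1/(25267 - 8*√(1947 - 48*9)) = 1/(25267 - 8*√(1947 - 432)) = 1/(25267 - 8*√1515)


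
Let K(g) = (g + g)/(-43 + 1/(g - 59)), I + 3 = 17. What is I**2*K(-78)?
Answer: 349076/491 ≈ 710.95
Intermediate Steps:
I = 14 (I = -3 + 17 = 14)
K(g) = 2*g/(-43 + 1/(-59 + g)) (K(g) = (2*g)/(-43 + 1/(-59 + g)) = 2*g/(-43 + 1/(-59 + g)))
I**2*K(-78) = 14**2*(2*(-78)*(59 - 1*(-78))/(-2538 + 43*(-78))) = 196*(2*(-78)*(59 + 78)/(-2538 - 3354)) = 196*(2*(-78)*137/(-5892)) = 196*(2*(-78)*(-1/5892)*137) = 196*(1781/491) = 349076/491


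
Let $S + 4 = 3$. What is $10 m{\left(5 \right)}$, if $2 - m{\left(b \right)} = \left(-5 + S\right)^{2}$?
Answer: $-340$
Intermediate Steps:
$S = -1$ ($S = -4 + 3 = -1$)
$m{\left(b \right)} = -34$ ($m{\left(b \right)} = 2 - \left(-5 - 1\right)^{2} = 2 - \left(-6\right)^{2} = 2 - 36 = -34$)
$10 m{\left(5 \right)} = 10 \left(-34\right) = -340$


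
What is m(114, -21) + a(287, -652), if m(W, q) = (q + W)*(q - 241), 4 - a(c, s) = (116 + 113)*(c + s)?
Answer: 59223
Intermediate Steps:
a(c, s) = 4 - 229*c - 229*s (a(c, s) = 4 - (116 + 113)*(c + s) = 4 - 229*(c + s) = 4 - (229*c + 229*s) = 4 + (-229*c - 229*s) = 4 - 229*c - 229*s)
m(W, q) = (-241 + q)*(W + q) (m(W, q) = (W + q)*(-241 + q) = (-241 + q)*(W + q))
m(114, -21) + a(287, -652) = ((-21)² - 241*114 - 241*(-21) + 114*(-21)) + (4 - 229*287 - 229*(-652)) = (441 - 27474 + 5061 - 2394) + (4 - 65723 + 149308) = -24366 + 83589 = 59223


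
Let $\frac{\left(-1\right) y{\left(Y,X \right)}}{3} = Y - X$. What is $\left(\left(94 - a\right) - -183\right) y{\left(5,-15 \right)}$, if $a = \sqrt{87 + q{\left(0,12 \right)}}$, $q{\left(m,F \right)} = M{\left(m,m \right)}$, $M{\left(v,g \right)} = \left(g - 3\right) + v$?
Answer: $-16620 + 120 \sqrt{21} \approx -16070.0$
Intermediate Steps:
$M{\left(v,g \right)} = -3 + g + v$ ($M{\left(v,g \right)} = \left(-3 + g\right) + v = -3 + g + v$)
$q{\left(m,F \right)} = -3 + 2 m$ ($q{\left(m,F \right)} = -3 + m + m = -3 + 2 m$)
$y{\left(Y,X \right)} = - 3 Y + 3 X$ ($y{\left(Y,X \right)} = - 3 \left(Y - X\right) = - 3 Y + 3 X$)
$a = 2 \sqrt{21}$ ($a = \sqrt{87 + \left(-3 + 2 \cdot 0\right)} = \sqrt{87 + \left(-3 + 0\right)} = \sqrt{87 - 3} = \sqrt{84} = 2 \sqrt{21} \approx 9.1651$)
$\left(\left(94 - a\right) - -183\right) y{\left(5,-15 \right)} = \left(\left(94 - 2 \sqrt{21}\right) - -183\right) \left(\left(-3\right) 5 + 3 \left(-15\right)\right) = \left(\left(94 - 2 \sqrt{21}\right) + \left(-41 + 224\right)\right) \left(-15 - 45\right) = \left(\left(94 - 2 \sqrt{21}\right) + 183\right) \left(-60\right) = \left(277 - 2 \sqrt{21}\right) \left(-60\right) = -16620 + 120 \sqrt{21}$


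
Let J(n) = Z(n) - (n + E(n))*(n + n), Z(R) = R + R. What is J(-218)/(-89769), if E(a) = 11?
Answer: 90688/89769 ≈ 1.0102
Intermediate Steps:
Z(R) = 2*R
J(n) = 2*n - 2*n*(11 + n) (J(n) = 2*n - (n + 11)*(n + n) = 2*n - (11 + n)*2*n = 2*n - 2*n*(11 + n))
J(-218)/(-89769) = (2*(-218)*(-10 - 1*(-218)))/(-89769) = (2*(-218)*(-10 + 218))*(-1/89769) = (2*(-218)*208)*(-1/89769) = -90688*(-1/89769) = 90688/89769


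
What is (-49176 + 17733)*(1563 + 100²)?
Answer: -363575409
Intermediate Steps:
(-49176 + 17733)*(1563 + 100²) = -31443*(1563 + 10000) = -31443*11563 = -363575409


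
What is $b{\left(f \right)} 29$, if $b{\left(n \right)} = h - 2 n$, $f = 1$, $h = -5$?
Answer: $-203$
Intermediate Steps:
$b{\left(n \right)} = -5 - 2 n$
$b{\left(f \right)} 29 = \left(-5 - 2\right) 29 = \left(-7\right) 29 = -203$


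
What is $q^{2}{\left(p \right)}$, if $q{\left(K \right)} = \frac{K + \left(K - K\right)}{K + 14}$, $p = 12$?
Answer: $\frac{36}{169} \approx 0.21302$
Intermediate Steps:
$q{\left(K \right)} = \frac{K}{14 + K}$ ($q{\left(K \right)} = \frac{K + 0}{14 + K} = \frac{K}{14 + K}$)
$q^{2}{\left(p \right)} = \left(\frac{12}{14 + 12}\right)^{2} = \left(\frac{12}{26}\right)^{2} = \left(12 \cdot \frac{1}{26}\right)^{2} = \left(\frac{6}{13}\right)^{2} = \frac{36}{169}$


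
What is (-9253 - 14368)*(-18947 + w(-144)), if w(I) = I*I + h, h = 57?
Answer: -43604366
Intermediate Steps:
w(I) = 57 + I² (w(I) = I*I + 57 = I² + 57 = 57 + I²)
(-9253 - 14368)*(-18947 + w(-144)) = (-9253 - 14368)*(-18947 + (57 + (-144)²)) = -23621*(-18947 + (57 + 20736)) = -23621*(-18947 + 20793) = -23621*1846 = -43604366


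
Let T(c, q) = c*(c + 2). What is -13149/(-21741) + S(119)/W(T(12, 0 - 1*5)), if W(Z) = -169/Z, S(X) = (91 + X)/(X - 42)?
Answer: -28376883/13472173 ≈ -2.1063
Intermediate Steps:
T(c, q) = c*(2 + c)
S(X) = (91 + X)/(-42 + X)
-13149/(-21741) + S(119)/W(T(12, 0 - 1*5)) = -13149/(-21741) + ((91 + 119)/(-42 + 119))/((-169*1/(12*(2 + 12)))) = -13149*(-1/21741) + (210/77)/((-169/(12*14))) = 4383/7247 + ((1/77)*210)/((-169/168)) = 4383/7247 + 30/(11*((-169*1/168))) = 4383/7247 + 30/(11*(-169/168)) = 4383/7247 + (30/11)*(-168/169) = 4383/7247 - 5040/1859 = -28376883/13472173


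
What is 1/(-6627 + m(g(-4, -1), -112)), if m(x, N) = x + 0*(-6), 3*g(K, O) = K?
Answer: -3/19885 ≈ -0.00015087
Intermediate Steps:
g(K, O) = K/3
m(x, N) = x (m(x, N) = x + 0 = x)
1/(-6627 + m(g(-4, -1), -112)) = 1/(-6627 + (1/3)*(-4)) = 1/(-6627 - 4/3) = 1/(-19885/3) = -3/19885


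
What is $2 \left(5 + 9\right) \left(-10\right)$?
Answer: $-280$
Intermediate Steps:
$2 \left(5 + 9\right) \left(-10\right) = 2 \cdot 14 \left(-10\right) = 28 \left(-10\right) = -280$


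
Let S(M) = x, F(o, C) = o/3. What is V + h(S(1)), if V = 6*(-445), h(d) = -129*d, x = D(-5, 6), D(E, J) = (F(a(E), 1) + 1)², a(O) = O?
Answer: -8182/3 ≈ -2727.3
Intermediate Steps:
F(o, C) = o/3 (F(o, C) = o*(⅓) = o/3)
D(E, J) = (1 + E/3)² (D(E, J) = (E/3 + 1)² = (1 + E/3)²)
x = 4/9 (x = (3 - 5)²/9 = (⅑)*(-2)² = (⅑)*4 = 4/9 ≈ 0.44444)
S(M) = 4/9
V = -2670
V + h(S(1)) = -2670 - 129*4/9 = -2670 - 172/3 = -8182/3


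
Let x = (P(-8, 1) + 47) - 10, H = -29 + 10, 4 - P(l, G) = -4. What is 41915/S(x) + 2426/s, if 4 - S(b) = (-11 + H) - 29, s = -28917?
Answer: 19236559/28917 ≈ 665.23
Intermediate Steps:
P(l, G) = 8 (P(l, G) = 4 - 1*(-4) = 4 + 4 = 8)
H = -19
x = 45 (x = (8 + 47) - 10 = 55 - 10 = 45)
S(b) = 63 (S(b) = 4 - ((-11 - 19) - 29) = 4 - (-30 - 29) = 4 - 1*(-59) = 4 + 59 = 63)
41915/S(x) + 2426/s = 41915/63 + 2426/(-28917) = 41915*(1/63) + 2426*(-1/28917) = 41915/63 - 2426/28917 = 19236559/28917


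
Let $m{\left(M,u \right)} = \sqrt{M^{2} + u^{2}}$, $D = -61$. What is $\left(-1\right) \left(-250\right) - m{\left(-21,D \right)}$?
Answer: $250 - \sqrt{4162} \approx 185.49$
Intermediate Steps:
$\left(-1\right) \left(-250\right) - m{\left(-21,D \right)} = \left(-1\right) \left(-250\right) - \sqrt{\left(-21\right)^{2} + \left(-61\right)^{2}} = 250 - \sqrt{441 + 3721} = 250 - \sqrt{4162}$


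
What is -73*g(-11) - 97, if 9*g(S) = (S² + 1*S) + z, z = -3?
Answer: -8684/9 ≈ -964.89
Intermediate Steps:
g(S) = -⅓ + S/9 + S²/9 (g(S) = ((S² + 1*S) - 3)/9 = ((S² + S) - 3)/9 = ((S + S²) - 3)/9 = (-3 + S + S²)/9 = -⅓ + S/9 + S²/9)
-73*g(-11) - 97 = -73*(-⅓ + (⅑)*(-11) + (⅑)*(-11)²) - 97 = -73*(-⅓ - 11/9 + (⅑)*121) - 97 = -73*(-⅓ - 11/9 + 121/9) - 97 = -73*107/9 - 97 = -7811/9 - 97 = -8684/9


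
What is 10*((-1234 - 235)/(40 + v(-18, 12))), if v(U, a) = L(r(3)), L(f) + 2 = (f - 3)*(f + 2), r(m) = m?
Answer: -7345/19 ≈ -386.58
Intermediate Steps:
L(f) = -2 + (-3 + f)*(2 + f) (L(f) = -2 + (f - 3)*(f + 2) = -2 + (-3 + f)*(2 + f))
v(U, a) = -2 (v(U, a) = -8 + 3² - 1*3 = -8 + 9 - 3 = -2)
10*((-1234 - 235)/(40 + v(-18, 12))) = 10*((-1234 - 235)/(40 - 2)) = 10*(-1469/38) = -7345/19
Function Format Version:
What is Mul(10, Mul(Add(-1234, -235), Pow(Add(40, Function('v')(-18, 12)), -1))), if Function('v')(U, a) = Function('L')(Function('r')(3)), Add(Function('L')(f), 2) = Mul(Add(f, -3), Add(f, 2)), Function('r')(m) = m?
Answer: Rational(-7345, 19) ≈ -386.58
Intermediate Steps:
Function('L')(f) = Add(-2, Mul(Add(-3, f), Add(2, f))) (Function('L')(f) = Add(-2, Mul(Add(f, -3), Add(f, 2))) = Add(-2, Mul(Add(-3, f), Add(2, f))))
Function('v')(U, a) = -2 (Function('v')(U, a) = Add(-8, Pow(3, 2), Mul(-1, 3)) = Add(-8, 9, -3) = -2)
Mul(10, Mul(Add(-1234, -235), Pow(Add(40, Function('v')(-18, 12)), -1))) = Mul(10, Mul(Add(-1234, -235), Pow(Add(40, -2), -1))) = Mul(10, Mul(-1469, Pow(38, -1))) = Mul(10, Mul(-1469, Rational(1, 38))) = Mul(10, Rational(-1469, 38)) = Rational(-7345, 19)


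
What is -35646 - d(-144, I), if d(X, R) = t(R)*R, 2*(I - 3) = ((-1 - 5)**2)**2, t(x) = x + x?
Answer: -883248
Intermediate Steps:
t(x) = 2*x
I = 651 (I = 3 + ((-1 - 5)**2)**2/2 = 3 + ((-6)**2)**2/2 = 3 + (1/2)*36**2 = 3 + (1/2)*1296 = 3 + 648 = 651)
d(X, R) = 2*R**2 (d(X, R) = (2*R)*R = 2*R**2)
-35646 - d(-144, I) = -35646 - 2*651**2 = -35646 - 2*423801 = -35646 - 1*847602 = -35646 - 847602 = -883248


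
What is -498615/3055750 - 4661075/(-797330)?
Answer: 138455192333/24364411475 ≈ 5.6827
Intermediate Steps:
-498615/3055750 - 4661075/(-797330) = -498615*1/3055750 - 4661075*(-1/797330) = -99723/611150 + 932215/159466 = 138455192333/24364411475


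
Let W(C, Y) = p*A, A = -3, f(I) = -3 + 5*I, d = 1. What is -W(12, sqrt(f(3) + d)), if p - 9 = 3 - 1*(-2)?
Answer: 42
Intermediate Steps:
p = 14 (p = 9 + (3 - 1*(-2)) = 9 + (3 + 2) = 9 + 5 = 14)
W(C, Y) = -42 (W(C, Y) = 14*(-3) = -42)
-W(12, sqrt(f(3) + d)) = -1*(-42) = 42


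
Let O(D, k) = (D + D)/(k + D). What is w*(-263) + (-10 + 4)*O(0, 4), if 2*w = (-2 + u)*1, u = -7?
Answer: 2367/2 ≈ 1183.5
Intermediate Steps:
w = -9/2 (w = ((-2 - 7)*1)/2 = (-9*1)/2 = (½)*(-9) = -9/2 ≈ -4.5000)
O(D, k) = 2*D/(D + k) (O(D, k) = (2*D)/(D + k) = 2*D/(D + k))
w*(-263) + (-10 + 4)*O(0, 4) = -9/2*(-263) + (-10 + 4)*(2*0/(0 + 4)) = 2367/2 - 12*0/4 = 2367/2 - 6*0 = 2367/2 + 0 = 2367/2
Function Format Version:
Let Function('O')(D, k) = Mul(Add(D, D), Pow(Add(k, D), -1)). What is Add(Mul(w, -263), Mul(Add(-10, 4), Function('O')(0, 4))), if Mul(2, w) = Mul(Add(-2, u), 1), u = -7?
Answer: Rational(2367, 2) ≈ 1183.5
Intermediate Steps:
w = Rational(-9, 2) (w = Mul(Rational(1, 2), Mul(Add(-2, -7), 1)) = Mul(Rational(1, 2), Mul(-9, 1)) = Mul(Rational(1, 2), -9) = Rational(-9, 2) ≈ -4.5000)
Function('O')(D, k) = Mul(2, D, Pow(Add(D, k), -1)) (Function('O')(D, k) = Mul(Mul(2, D), Pow(Add(D, k), -1)) = Mul(2, D, Pow(Add(D, k), -1)))
Add(Mul(w, -263), Mul(Add(-10, 4), Function('O')(0, 4))) = Add(Mul(Rational(-9, 2), -263), Mul(Add(-10, 4), Mul(2, 0, Pow(Add(0, 4), -1)))) = Add(Rational(2367, 2), Mul(-6, Mul(2, 0, Pow(4, -1)))) = Add(Rational(2367, 2), Mul(-6, Mul(2, 0, Rational(1, 4)))) = Add(Rational(2367, 2), Mul(-6, 0)) = Add(Rational(2367, 2), 0) = Rational(2367, 2)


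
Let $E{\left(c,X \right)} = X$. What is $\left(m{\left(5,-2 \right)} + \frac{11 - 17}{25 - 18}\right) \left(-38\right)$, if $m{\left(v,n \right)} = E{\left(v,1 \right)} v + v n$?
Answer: $\frac{1558}{7} \approx 222.57$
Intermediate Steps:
$m{\left(v,n \right)} = v + n v$ ($m{\left(v,n \right)} = 1 v + v n = v + n v$)
$\left(m{\left(5,-2 \right)} + \frac{11 - 17}{25 - 18}\right) \left(-38\right) = \left(5 \left(1 - 2\right) + \frac{11 - 17}{25 - 18}\right) \left(-38\right) = \left(5 \left(-1\right) - \frac{6}{7}\right) \left(-38\right) = \left(-5 - \frac{6}{7}\right) \left(-38\right) = \left(- \frac{41}{7}\right) \left(-38\right) = \frac{1558}{7}$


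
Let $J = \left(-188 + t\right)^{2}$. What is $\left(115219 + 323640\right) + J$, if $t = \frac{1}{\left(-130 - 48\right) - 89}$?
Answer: $\frac{33805558060}{71289} \approx 4.742 \cdot 10^{5}$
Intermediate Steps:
$t = - \frac{1}{267}$ ($t = \frac{1}{\left(-130 - 48\right) - 89} = \frac{1}{-178 - 89} = \frac{1}{-267} = - \frac{1}{267} \approx -0.0037453$)
$J = \frac{2519738809}{71289}$ ($J = \left(-188 - \frac{1}{267}\right)^{2} = \left(- \frac{50197}{267}\right)^{2} = \frac{2519738809}{71289} \approx 35345.0$)
$\left(115219 + 323640\right) + J = \left(115219 + 323640\right) + \frac{2519738809}{71289} = 438859 + \frac{2519738809}{71289} = \frac{33805558060}{71289}$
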